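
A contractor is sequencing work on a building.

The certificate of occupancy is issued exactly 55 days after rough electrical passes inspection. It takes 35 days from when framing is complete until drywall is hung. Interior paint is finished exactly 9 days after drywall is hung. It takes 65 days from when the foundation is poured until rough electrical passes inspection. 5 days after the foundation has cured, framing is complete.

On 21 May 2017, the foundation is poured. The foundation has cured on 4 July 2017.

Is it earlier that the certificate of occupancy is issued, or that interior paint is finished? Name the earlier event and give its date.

The foundation is poured: May 21, 2017.
Rough electrical passes inspection: May 21, 2017 + 65 days = Jul 25, 2017.
The certificate of occupancy is issued: Jul 25, 2017 + 55 days = Sep 18, 2017.
The foundation has cured: Jul 4, 2017.
Framing is complete: Jul 4, 2017 + 5 days = Jul 9, 2017.
Drywall is hung: Jul 9, 2017 + 35 days = Aug 13, 2017.
Interior paint is finished: Aug 13, 2017 + 9 days = Aug 22, 2017.
Comparing: the certificate of occupancy is issued on Sep 18, 2017 vs interior paint is finished on Aug 22, 2017. Earlier: interior paint is finished.

Interior paint is finished — 22 August 2017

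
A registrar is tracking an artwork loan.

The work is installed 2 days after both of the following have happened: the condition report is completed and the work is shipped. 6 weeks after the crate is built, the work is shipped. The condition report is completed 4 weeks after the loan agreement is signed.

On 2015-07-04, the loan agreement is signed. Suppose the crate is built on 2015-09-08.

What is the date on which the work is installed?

The loan agreement is signed: Jul 4, 2015.
The condition report is completed: Jul 4, 2015 + 4 weeks = Aug 1, 2015.
The crate is built: Sep 8, 2015.
The work is shipped: Sep 8, 2015 + 6 weeks = Oct 20, 2015.
Both prerequisites met — the condition report is completed (Aug 1, 2015), the work is shipped (Oct 20, 2015); the later is Oct 20, 2015.
The work is installed: Oct 20, 2015 + 2 days = Oct 22, 2015.

2015-10-22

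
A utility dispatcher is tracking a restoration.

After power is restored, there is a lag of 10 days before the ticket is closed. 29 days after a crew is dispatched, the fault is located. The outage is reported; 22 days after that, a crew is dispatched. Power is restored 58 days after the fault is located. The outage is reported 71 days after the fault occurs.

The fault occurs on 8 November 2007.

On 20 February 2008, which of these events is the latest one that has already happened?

The fault occurs: Nov 8, 2007.
The outage is reported: Nov 8, 2007 + 71 days = Jan 18, 2008.
A crew is dispatched: Jan 18, 2008 + 22 days = Feb 9, 2008.
The fault is located: Feb 9, 2008 + 29 days = Mar 9, 2008.
Power is restored: Mar 9, 2008 + 58 days = May 6, 2008.
The ticket is closed: May 6, 2008 + 10 days = May 16, 2008.
Feb 20, 2008 falls between when a crew is dispatched (Feb 9, 2008) and when the fault is located (Mar 9, 2008).

A crew is dispatched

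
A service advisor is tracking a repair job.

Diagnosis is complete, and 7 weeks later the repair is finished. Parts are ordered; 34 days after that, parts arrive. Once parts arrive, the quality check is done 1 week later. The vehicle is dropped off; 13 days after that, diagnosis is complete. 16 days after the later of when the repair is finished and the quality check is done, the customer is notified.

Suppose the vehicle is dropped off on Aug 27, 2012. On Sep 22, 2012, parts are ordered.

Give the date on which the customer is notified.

The vehicle is dropped off: Aug 27, 2012.
Diagnosis is complete: Aug 27, 2012 + 13 days = Sep 9, 2012.
The repair is finished: Sep 9, 2012 + 7 weeks = Oct 28, 2012.
Parts are ordered: Sep 22, 2012.
Parts arrive: Sep 22, 2012 + 34 days = Oct 26, 2012.
The quality check is done: Oct 26, 2012 + 1 week = Nov 2, 2012.
Both prerequisites met — the repair is finished (Oct 28, 2012), the quality check is done (Nov 2, 2012); the later is Nov 2, 2012.
The customer is notified: Nov 2, 2012 + 16 days = Nov 18, 2012.

Nov 18, 2012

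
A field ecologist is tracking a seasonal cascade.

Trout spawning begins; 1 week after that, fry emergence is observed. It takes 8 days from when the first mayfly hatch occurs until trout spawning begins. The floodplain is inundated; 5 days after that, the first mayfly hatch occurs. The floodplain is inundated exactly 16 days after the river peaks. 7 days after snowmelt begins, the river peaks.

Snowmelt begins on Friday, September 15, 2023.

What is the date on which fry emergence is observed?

Snowmelt begins: Sep 15, 2023.
The river peaks: Sep 15, 2023 + 7 days = Sep 22, 2023.
The floodplain is inundated: Sep 22, 2023 + 16 days = Oct 8, 2023.
The first mayfly hatch occurs: Oct 8, 2023 + 5 days = Oct 13, 2023.
Trout spawning begins: Oct 13, 2023 + 8 days = Oct 21, 2023.
Fry emergence is observed: Oct 21, 2023 + 1 week = Oct 28, 2023.

Saturday, October 28, 2023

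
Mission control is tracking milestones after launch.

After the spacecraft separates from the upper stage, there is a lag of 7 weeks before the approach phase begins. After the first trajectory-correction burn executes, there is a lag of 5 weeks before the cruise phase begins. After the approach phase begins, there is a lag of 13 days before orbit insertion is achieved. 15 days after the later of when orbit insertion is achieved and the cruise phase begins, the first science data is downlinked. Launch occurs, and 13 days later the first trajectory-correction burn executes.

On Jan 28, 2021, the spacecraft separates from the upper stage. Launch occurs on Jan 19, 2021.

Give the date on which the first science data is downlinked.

Apr 15, 2021

The spacecraft separates from the upper stage: Jan 28, 2021.
The approach phase begins: Jan 28, 2021 + 7 weeks = Mar 18, 2021.
Orbit insertion is achieved: Mar 18, 2021 + 13 days = Mar 31, 2021.
Launch occurs: Jan 19, 2021.
The first trajectory-correction burn executes: Jan 19, 2021 + 13 days = Feb 1, 2021.
The cruise phase begins: Feb 1, 2021 + 5 weeks = Mar 8, 2021.
Both prerequisites met — orbit insertion is achieved (Mar 31, 2021), the cruise phase begins (Mar 8, 2021); the later is Mar 31, 2021.
The first science data is downlinked: Mar 31, 2021 + 15 days = Apr 15, 2021.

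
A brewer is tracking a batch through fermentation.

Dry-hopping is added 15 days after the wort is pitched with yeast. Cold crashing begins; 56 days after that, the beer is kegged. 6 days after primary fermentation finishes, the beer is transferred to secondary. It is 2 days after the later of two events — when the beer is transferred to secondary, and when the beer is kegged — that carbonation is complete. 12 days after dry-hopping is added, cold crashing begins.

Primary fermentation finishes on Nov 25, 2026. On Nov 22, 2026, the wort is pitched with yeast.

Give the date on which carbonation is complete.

Primary fermentation finishes: Nov 25, 2026.
The beer is transferred to secondary: Nov 25, 2026 + 6 days = Dec 1, 2026.
The wort is pitched with yeast: Nov 22, 2026.
Dry-hopping is added: Nov 22, 2026 + 15 days = Dec 7, 2026.
Cold crashing begins: Dec 7, 2026 + 12 days = Dec 19, 2026.
The beer is kegged: Dec 19, 2026 + 56 days = Feb 13, 2027.
Both prerequisites met — the beer is transferred to secondary (Dec 1, 2026), the beer is kegged (Feb 13, 2027); the later is Feb 13, 2027.
Carbonation is complete: Feb 13, 2027 + 2 days = Feb 15, 2027.

Feb 15, 2027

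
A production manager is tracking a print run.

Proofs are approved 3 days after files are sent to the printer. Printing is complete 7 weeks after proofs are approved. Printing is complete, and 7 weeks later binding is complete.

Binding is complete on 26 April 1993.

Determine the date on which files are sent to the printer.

Binding is complete: Apr 26, 1993.
Printing is complete: Apr 26, 1993 − 7 weeks = Mar 8, 1993.
Proofs are approved: Mar 8, 1993 − 7 weeks = Jan 18, 1993.
Files are sent to the printer: Jan 18, 1993 − 3 days = Jan 15, 1993.

15 January 1993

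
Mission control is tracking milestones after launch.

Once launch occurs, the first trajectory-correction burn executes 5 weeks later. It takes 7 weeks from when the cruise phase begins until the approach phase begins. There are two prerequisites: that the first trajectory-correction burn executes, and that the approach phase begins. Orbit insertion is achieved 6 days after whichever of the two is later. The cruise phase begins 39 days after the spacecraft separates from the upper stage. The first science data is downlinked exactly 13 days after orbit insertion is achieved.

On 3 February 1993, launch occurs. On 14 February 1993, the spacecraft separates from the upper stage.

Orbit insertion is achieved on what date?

19 May 1993

Launch occurs: Feb 3, 1993.
The first trajectory-correction burn executes: Feb 3, 1993 + 5 weeks = Mar 10, 1993.
The spacecraft separates from the upper stage: Feb 14, 1993.
The cruise phase begins: Feb 14, 1993 + 39 days = Mar 25, 1993.
The approach phase begins: Mar 25, 1993 + 7 weeks = May 13, 1993.
Both prerequisites met — the first trajectory-correction burn executes (Mar 10, 1993), the approach phase begins (May 13, 1993); the later is May 13, 1993.
Orbit insertion is achieved: May 13, 1993 + 6 days = May 19, 1993.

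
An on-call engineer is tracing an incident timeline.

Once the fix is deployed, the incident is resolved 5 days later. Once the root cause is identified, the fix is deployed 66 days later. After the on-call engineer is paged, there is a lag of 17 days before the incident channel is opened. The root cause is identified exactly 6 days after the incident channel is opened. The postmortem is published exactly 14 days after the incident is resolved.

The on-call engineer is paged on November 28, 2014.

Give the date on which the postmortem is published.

March 16, 2015

The on-call engineer is paged: Nov 28, 2014.
The incident channel is opened: Nov 28, 2014 + 17 days = Dec 15, 2014.
The root cause is identified: Dec 15, 2014 + 6 days = Dec 21, 2014.
The fix is deployed: Dec 21, 2014 + 66 days = Feb 25, 2015.
The incident is resolved: Feb 25, 2015 + 5 days = Mar 2, 2015.
The postmortem is published: Mar 2, 2015 + 14 days = Mar 16, 2015.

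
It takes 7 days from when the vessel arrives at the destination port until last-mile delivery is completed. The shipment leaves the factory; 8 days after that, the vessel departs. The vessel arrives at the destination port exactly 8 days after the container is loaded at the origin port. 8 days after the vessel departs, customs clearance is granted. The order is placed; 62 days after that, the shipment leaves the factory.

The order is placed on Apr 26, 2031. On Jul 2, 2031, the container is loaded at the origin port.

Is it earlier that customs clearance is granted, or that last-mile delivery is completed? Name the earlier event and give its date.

The order is placed: Apr 26, 2031.
The shipment leaves the factory: Apr 26, 2031 + 62 days = Jun 27, 2031.
The vessel departs: Jun 27, 2031 + 8 days = Jul 5, 2031.
Customs clearance is granted: Jul 5, 2031 + 8 days = Jul 13, 2031.
The container is loaded at the origin port: Jul 2, 2031.
The vessel arrives at the destination port: Jul 2, 2031 + 8 days = Jul 10, 2031.
Last-mile delivery is completed: Jul 10, 2031 + 7 days = Jul 17, 2031.
Comparing: customs clearance is granted on Jul 13, 2031 vs last-mile delivery is completed on Jul 17, 2031. Earlier: customs clearance is granted.

Customs clearance is granted — Jul 13, 2031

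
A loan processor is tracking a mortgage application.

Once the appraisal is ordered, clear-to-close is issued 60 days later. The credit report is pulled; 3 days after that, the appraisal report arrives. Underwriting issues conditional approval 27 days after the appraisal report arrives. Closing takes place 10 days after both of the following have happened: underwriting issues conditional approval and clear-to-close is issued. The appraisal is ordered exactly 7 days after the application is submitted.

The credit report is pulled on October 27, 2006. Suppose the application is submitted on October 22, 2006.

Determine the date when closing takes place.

January 7, 2007

The credit report is pulled: Oct 27, 2006.
The appraisal report arrives: Oct 27, 2006 + 3 days = Oct 30, 2006.
Underwriting issues conditional approval: Oct 30, 2006 + 27 days = Nov 26, 2006.
The application is submitted: Oct 22, 2006.
The appraisal is ordered: Oct 22, 2006 + 7 days = Oct 29, 2006.
Clear-to-close is issued: Oct 29, 2006 + 60 days = Dec 28, 2006.
Both prerequisites met — underwriting issues conditional approval (Nov 26, 2006), clear-to-close is issued (Dec 28, 2006); the later is Dec 28, 2006.
Closing takes place: Dec 28, 2006 + 10 days = Jan 7, 2007.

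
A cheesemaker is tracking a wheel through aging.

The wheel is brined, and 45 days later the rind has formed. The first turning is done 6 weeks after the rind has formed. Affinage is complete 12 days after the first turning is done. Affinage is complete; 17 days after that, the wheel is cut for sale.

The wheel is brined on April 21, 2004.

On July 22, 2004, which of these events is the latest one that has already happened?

The wheel is brined: Apr 21, 2004.
The rind has formed: Apr 21, 2004 + 45 days = Jun 5, 2004.
The first turning is done: Jun 5, 2004 + 6 weeks = Jul 17, 2004.
Affinage is complete: Jul 17, 2004 + 12 days = Jul 29, 2004.
The wheel is cut for sale: Jul 29, 2004 + 17 days = Aug 15, 2004.
Jul 22, 2004 falls between when the first turning is done (Jul 17, 2004) and when affinage is complete (Jul 29, 2004).

The first turning is done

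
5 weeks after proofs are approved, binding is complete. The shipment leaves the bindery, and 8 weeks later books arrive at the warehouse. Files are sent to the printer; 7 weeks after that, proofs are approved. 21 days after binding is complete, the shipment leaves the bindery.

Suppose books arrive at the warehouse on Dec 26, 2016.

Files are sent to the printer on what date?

Jul 18, 2016

Books arrive at the warehouse: Dec 26, 2016.
The shipment leaves the bindery: Dec 26, 2016 − 8 weeks = Oct 31, 2016.
Binding is complete: Oct 31, 2016 − 21 days = Oct 10, 2016.
Proofs are approved: Oct 10, 2016 − 5 weeks = Sep 5, 2016.
Files are sent to the printer: Sep 5, 2016 − 7 weeks = Jul 18, 2016.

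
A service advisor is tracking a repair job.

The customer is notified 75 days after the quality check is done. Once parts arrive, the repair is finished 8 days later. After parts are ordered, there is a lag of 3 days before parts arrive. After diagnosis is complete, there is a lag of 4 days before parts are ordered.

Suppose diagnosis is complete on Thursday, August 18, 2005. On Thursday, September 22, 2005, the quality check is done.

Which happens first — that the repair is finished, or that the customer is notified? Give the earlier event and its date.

The repair is finished — Friday, September 2, 2005

Diagnosis is complete: Aug 18, 2005.
Parts are ordered: Aug 18, 2005 + 4 days = Aug 22, 2005.
Parts arrive: Aug 22, 2005 + 3 days = Aug 25, 2005.
The repair is finished: Aug 25, 2005 + 8 days = Sep 2, 2005.
The quality check is done: Sep 22, 2005.
The customer is notified: Sep 22, 2005 + 75 days = Dec 6, 2005.
Comparing: the repair is finished on Sep 2, 2005 vs the customer is notified on Dec 6, 2005. Earlier: the repair is finished.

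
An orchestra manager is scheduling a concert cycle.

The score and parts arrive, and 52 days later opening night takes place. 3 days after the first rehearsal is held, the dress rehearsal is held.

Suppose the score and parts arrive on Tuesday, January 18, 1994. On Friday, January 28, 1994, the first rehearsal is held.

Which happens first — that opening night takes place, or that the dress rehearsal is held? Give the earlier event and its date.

The score and parts arrive: Jan 18, 1994.
Opening night takes place: Jan 18, 1994 + 52 days = Mar 11, 1994.
The first rehearsal is held: Jan 28, 1994.
The dress rehearsal is held: Jan 28, 1994 + 3 days = Jan 31, 1994.
Comparing: opening night takes place on Mar 11, 1994 vs the dress rehearsal is held on Jan 31, 1994. Earlier: the dress rehearsal is held.

The dress rehearsal is held — Monday, January 31, 1994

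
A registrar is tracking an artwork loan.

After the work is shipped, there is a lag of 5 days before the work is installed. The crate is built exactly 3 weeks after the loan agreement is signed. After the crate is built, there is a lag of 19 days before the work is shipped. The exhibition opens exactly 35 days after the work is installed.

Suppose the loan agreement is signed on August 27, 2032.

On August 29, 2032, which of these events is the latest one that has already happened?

The loan agreement is signed

The loan agreement is signed: Aug 27, 2032.
The crate is built: Aug 27, 2032 + 3 weeks = Sep 17, 2032.
The work is shipped: Sep 17, 2032 + 19 days = Oct 6, 2032.
The work is installed: Oct 6, 2032 + 5 days = Oct 11, 2032.
The exhibition opens: Oct 11, 2032 + 35 days = Nov 15, 2032.
Aug 29, 2032 falls between when the loan agreement is signed (Aug 27, 2032) and when the crate is built (Sep 17, 2032).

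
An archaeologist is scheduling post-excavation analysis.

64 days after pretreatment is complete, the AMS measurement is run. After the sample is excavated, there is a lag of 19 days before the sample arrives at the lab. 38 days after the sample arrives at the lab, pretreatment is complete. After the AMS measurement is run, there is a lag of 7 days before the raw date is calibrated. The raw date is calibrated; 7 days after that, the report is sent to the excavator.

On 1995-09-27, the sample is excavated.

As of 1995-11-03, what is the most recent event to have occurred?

The sample arrives at the lab

The sample is excavated: Sep 27, 1995.
The sample arrives at the lab: Sep 27, 1995 + 19 days = Oct 16, 1995.
Pretreatment is complete: Oct 16, 1995 + 38 days = Nov 23, 1995.
The AMS measurement is run: Nov 23, 1995 + 64 days = Jan 26, 1996.
The raw date is calibrated: Jan 26, 1996 + 7 days = Feb 2, 1996.
The report is sent to the excavator: Feb 2, 1996 + 7 days = Feb 9, 1996.
Nov 3, 1995 falls between when the sample arrives at the lab (Oct 16, 1995) and when pretreatment is complete (Nov 23, 1995).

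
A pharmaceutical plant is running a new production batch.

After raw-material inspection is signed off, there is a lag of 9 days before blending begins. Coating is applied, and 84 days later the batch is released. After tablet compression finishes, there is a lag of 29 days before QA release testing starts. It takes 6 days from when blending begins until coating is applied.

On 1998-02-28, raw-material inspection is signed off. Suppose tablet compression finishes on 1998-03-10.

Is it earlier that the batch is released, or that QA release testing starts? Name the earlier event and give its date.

QA release testing starts — 1998-04-08

Raw-material inspection is signed off: Feb 28, 1998.
Blending begins: Feb 28, 1998 + 9 days = Mar 9, 1998.
Coating is applied: Mar 9, 1998 + 6 days = Mar 15, 1998.
The batch is released: Mar 15, 1998 + 84 days = Jun 7, 1998.
Tablet compression finishes: Mar 10, 1998.
QA release testing starts: Mar 10, 1998 + 29 days = Apr 8, 1998.
Comparing: the batch is released on Jun 7, 1998 vs QA release testing starts on Apr 8, 1998. Earlier: QA release testing starts.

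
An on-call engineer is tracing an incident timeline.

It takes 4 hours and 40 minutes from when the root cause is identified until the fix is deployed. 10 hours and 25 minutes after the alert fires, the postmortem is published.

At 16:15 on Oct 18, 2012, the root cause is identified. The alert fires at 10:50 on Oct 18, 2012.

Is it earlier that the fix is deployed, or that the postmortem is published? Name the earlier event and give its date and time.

The fix is deployed — 20:55 on Oct 18, 2012

The root cause is identified: 16:15 Oct 18, 2012.
The fix is deployed: 16:15 Oct 18, 2012 + 4h40m = 20:55 Oct 18, 2012.
The alert fires: 10:50 Oct 18, 2012.
The postmortem is published: 10:50 Oct 18, 2012 + 10h25m = 21:15 Oct 18, 2012.
Comparing: the fix is deployed at 20:55 Oct 18, 2012 vs the postmortem is published at 21:15 Oct 18, 2012. Earlier: the fix is deployed.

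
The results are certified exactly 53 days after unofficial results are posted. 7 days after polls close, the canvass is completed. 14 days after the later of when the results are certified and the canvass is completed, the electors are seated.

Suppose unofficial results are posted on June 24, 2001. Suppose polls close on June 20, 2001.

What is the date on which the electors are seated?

Unofficial results are posted: Jun 24, 2001.
The results are certified: Jun 24, 2001 + 53 days = Aug 16, 2001.
Polls close: Jun 20, 2001.
The canvass is completed: Jun 20, 2001 + 7 days = Jun 27, 2001.
Both prerequisites met — the results are certified (Aug 16, 2001), the canvass is completed (Jun 27, 2001); the later is Aug 16, 2001.
The electors are seated: Aug 16, 2001 + 14 days = Aug 30, 2001.

August 30, 2001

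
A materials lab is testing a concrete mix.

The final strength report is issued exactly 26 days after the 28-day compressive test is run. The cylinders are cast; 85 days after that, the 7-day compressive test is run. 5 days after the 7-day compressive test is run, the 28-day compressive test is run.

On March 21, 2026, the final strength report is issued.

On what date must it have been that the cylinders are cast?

The final strength report is issued: Mar 21, 2026.
The 28-day compressive test is run: Mar 21, 2026 − 26 days = Feb 23, 2026.
The 7-day compressive test is run: Feb 23, 2026 − 5 days = Feb 18, 2026.
The cylinders are cast: Feb 18, 2026 − 85 days = Nov 25, 2025.

November 25, 2025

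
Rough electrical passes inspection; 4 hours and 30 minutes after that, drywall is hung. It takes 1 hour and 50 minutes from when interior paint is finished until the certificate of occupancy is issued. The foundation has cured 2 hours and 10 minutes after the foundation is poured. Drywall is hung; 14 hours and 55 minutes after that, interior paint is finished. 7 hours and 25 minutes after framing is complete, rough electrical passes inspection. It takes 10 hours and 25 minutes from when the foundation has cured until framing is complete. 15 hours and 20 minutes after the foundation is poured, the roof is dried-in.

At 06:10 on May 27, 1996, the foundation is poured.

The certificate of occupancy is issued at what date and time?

The foundation is poured: 06:10 May 27, 1996.
The foundation has cured: 06:10 May 27, 1996 + 2h10m = 08:20 May 27, 1996.
Framing is complete: 08:20 May 27, 1996 + 10h25m = 18:45 May 27, 1996.
Rough electrical passes inspection: 18:45 May 27, 1996 + 7h25m = 02:10 May 28, 1996.
Drywall is hung: 02:10 May 28, 1996 + 4h30m = 06:40 May 28, 1996.
Interior paint is finished: 06:40 May 28, 1996 + 14h55m = 21:35 May 28, 1996.
The certificate of occupancy is issued: 21:35 May 28, 1996 + 1h50m = 23:25 May 28, 1996.

23:25 on May 28, 1996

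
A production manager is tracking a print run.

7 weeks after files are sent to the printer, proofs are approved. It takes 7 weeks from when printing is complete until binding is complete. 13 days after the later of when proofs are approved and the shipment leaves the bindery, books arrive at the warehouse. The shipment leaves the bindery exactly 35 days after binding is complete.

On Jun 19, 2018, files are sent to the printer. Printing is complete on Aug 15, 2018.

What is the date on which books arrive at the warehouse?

Nov 20, 2018

Files are sent to the printer: Jun 19, 2018.
Proofs are approved: Jun 19, 2018 + 7 weeks = Aug 7, 2018.
Printing is complete: Aug 15, 2018.
Binding is complete: Aug 15, 2018 + 7 weeks = Oct 3, 2018.
The shipment leaves the bindery: Oct 3, 2018 + 35 days = Nov 7, 2018.
Both prerequisites met — proofs are approved (Aug 7, 2018), the shipment leaves the bindery (Nov 7, 2018); the later is Nov 7, 2018.
Books arrive at the warehouse: Nov 7, 2018 + 13 days = Nov 20, 2018.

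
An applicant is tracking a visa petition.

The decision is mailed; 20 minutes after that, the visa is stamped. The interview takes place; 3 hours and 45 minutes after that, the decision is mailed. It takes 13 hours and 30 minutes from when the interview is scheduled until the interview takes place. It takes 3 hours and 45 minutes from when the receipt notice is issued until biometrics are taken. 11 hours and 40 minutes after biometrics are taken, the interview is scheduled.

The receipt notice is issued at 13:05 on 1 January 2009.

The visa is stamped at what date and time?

22:05 on 2 January 2009

The receipt notice is issued: 13:05 Jan 1, 2009.
Biometrics are taken: 13:05 Jan 1, 2009 + 3h45m = 16:50 Jan 1, 2009.
The interview is scheduled: 16:50 Jan 1, 2009 + 11h40m = 04:30 Jan 2, 2009.
The interview takes place: 04:30 Jan 2, 2009 + 13h30m = 18:00 Jan 2, 2009.
The decision is mailed: 18:00 Jan 2, 2009 + 3h45m = 21:45 Jan 2, 2009.
The visa is stamped: 21:45 Jan 2, 2009 + 20m = 22:05 Jan 2, 2009.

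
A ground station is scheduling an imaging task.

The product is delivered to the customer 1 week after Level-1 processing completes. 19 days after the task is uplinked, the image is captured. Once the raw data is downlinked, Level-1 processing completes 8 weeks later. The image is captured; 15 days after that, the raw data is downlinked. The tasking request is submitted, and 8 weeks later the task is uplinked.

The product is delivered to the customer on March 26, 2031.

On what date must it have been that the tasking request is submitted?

The product is delivered to the customer: Mar 26, 2031.
Level-1 processing completes: Mar 26, 2031 − 1 week = Mar 19, 2031.
The raw data is downlinked: Mar 19, 2031 − 8 weeks = Jan 22, 2031.
The image is captured: Jan 22, 2031 − 15 days = Jan 7, 2031.
The task is uplinked: Jan 7, 2031 − 19 days = Dec 19, 2030.
The tasking request is submitted: Dec 19, 2030 − 8 weeks = Oct 24, 2030.

October 24, 2030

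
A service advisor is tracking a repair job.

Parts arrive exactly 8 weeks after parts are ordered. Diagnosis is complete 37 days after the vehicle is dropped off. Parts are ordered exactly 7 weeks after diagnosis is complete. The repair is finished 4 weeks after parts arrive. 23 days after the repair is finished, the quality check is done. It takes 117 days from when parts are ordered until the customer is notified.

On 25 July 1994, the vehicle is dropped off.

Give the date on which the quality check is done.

3 February 1995

The vehicle is dropped off: Jul 25, 1994.
Diagnosis is complete: Jul 25, 1994 + 37 days = Aug 31, 1994.
Parts are ordered: Aug 31, 1994 + 7 weeks = Oct 19, 1994.
Parts arrive: Oct 19, 1994 + 8 weeks = Dec 14, 1994.
The repair is finished: Dec 14, 1994 + 4 weeks = Jan 11, 1995.
The quality check is done: Jan 11, 1995 + 23 days = Feb 3, 1995.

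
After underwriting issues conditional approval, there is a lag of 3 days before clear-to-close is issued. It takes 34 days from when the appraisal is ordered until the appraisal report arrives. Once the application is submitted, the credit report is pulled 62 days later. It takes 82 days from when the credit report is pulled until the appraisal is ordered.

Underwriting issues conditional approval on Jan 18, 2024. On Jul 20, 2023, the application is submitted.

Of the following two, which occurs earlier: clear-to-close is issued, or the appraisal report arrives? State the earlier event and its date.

The appraisal report arrives — Jan 14, 2024

Underwriting issues conditional approval: Jan 18, 2024.
Clear-to-close is issued: Jan 18, 2024 + 3 days = Jan 21, 2024.
The application is submitted: Jul 20, 2023.
The credit report is pulled: Jul 20, 2023 + 62 days = Sep 20, 2023.
The appraisal is ordered: Sep 20, 2023 + 82 days = Dec 11, 2023.
The appraisal report arrives: Dec 11, 2023 + 34 days = Jan 14, 2024.
Comparing: clear-to-close is issued on Jan 21, 2024 vs the appraisal report arrives on Jan 14, 2024. Earlier: the appraisal report arrives.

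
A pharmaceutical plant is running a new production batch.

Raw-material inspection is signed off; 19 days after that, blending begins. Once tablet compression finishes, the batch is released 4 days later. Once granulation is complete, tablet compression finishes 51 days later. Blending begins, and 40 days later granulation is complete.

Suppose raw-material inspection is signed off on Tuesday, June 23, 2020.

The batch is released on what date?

Thursday, October 15, 2020

Raw-material inspection is signed off: Jun 23, 2020.
Blending begins: Jun 23, 2020 + 19 days = Jul 12, 2020.
Granulation is complete: Jul 12, 2020 + 40 days = Aug 21, 2020.
Tablet compression finishes: Aug 21, 2020 + 51 days = Oct 11, 2020.
The batch is released: Oct 11, 2020 + 4 days = Oct 15, 2020.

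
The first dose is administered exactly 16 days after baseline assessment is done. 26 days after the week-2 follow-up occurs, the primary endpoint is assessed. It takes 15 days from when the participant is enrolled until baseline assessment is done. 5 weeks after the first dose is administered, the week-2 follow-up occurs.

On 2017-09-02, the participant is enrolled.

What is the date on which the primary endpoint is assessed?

2017-12-03

The participant is enrolled: Sep 2, 2017.
Baseline assessment is done: Sep 2, 2017 + 15 days = Sep 17, 2017.
The first dose is administered: Sep 17, 2017 + 16 days = Oct 3, 2017.
The week-2 follow-up occurs: Oct 3, 2017 + 5 weeks = Nov 7, 2017.
The primary endpoint is assessed: Nov 7, 2017 + 26 days = Dec 3, 2017.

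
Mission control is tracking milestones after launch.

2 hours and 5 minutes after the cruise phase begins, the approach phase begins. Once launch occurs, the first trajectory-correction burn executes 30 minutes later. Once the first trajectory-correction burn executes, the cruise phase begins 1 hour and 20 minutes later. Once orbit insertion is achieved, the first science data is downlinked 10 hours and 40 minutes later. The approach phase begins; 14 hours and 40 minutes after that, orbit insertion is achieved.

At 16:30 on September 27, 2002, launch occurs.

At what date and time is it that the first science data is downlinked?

21:45 on September 28, 2002

Launch occurs: 16:30 Sep 27, 2002.
The first trajectory-correction burn executes: 16:30 Sep 27, 2002 + 30m = 17:00 Sep 27, 2002.
The cruise phase begins: 17:00 Sep 27, 2002 + 1h20m = 18:20 Sep 27, 2002.
The approach phase begins: 18:20 Sep 27, 2002 + 2h05m = 20:25 Sep 27, 2002.
Orbit insertion is achieved: 20:25 Sep 27, 2002 + 14h40m = 11:05 Sep 28, 2002.
The first science data is downlinked: 11:05 Sep 28, 2002 + 10h40m = 21:45 Sep 28, 2002.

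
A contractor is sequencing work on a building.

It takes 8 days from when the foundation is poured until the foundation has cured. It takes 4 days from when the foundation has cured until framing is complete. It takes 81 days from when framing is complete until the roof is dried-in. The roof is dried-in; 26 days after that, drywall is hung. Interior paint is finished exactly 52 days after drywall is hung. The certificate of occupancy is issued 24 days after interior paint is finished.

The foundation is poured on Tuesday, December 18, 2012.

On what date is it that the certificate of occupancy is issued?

Monday, July 1, 2013

The foundation is poured: Dec 18, 2012.
The foundation has cured: Dec 18, 2012 + 8 days = Dec 26, 2012.
Framing is complete: Dec 26, 2012 + 4 days = Dec 30, 2012.
The roof is dried-in: Dec 30, 2012 + 81 days = Mar 21, 2013.
Drywall is hung: Mar 21, 2013 + 26 days = Apr 16, 2013.
Interior paint is finished: Apr 16, 2013 + 52 days = Jun 7, 2013.
The certificate of occupancy is issued: Jun 7, 2013 + 24 days = Jul 1, 2013.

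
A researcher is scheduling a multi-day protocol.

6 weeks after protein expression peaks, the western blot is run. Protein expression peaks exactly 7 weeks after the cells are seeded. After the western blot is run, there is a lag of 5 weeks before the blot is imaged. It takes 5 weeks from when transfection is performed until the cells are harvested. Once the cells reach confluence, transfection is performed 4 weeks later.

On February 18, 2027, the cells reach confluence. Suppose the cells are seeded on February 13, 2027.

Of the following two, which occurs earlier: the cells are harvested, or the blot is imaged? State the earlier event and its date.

The cells reach confluence: Feb 18, 2027.
Transfection is performed: Feb 18, 2027 + 4 weeks = Mar 18, 2027.
The cells are harvested: Mar 18, 2027 + 5 weeks = Apr 22, 2027.
The cells are seeded: Feb 13, 2027.
Protein expression peaks: Feb 13, 2027 + 7 weeks = Apr 3, 2027.
The western blot is run: Apr 3, 2027 + 6 weeks = May 15, 2027.
The blot is imaged: May 15, 2027 + 5 weeks = Jun 19, 2027.
Comparing: the cells are harvested on Apr 22, 2027 vs the blot is imaged on Jun 19, 2027. Earlier: the cells are harvested.

The cells are harvested — April 22, 2027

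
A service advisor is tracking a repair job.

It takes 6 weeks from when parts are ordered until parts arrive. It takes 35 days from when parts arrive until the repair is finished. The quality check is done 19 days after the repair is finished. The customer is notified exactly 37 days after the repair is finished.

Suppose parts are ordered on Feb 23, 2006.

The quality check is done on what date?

Parts are ordered: Feb 23, 2006.
Parts arrive: Feb 23, 2006 + 6 weeks = Apr 6, 2006.
The repair is finished: Apr 6, 2006 + 35 days = May 11, 2006.
The quality check is done: May 11, 2006 + 19 days = May 30, 2006.

May 30, 2006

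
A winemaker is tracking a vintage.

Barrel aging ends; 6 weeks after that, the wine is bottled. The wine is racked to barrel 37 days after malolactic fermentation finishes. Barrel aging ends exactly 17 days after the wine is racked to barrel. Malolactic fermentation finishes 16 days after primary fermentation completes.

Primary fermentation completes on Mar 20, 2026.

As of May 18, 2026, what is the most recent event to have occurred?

Primary fermentation completes: Mar 20, 2026.
Malolactic fermentation finishes: Mar 20, 2026 + 16 days = Apr 5, 2026.
The wine is racked to barrel: Apr 5, 2026 + 37 days = May 12, 2026.
Barrel aging ends: May 12, 2026 + 17 days = May 29, 2026.
The wine is bottled: May 29, 2026 + 6 weeks = Jul 10, 2026.
May 18, 2026 falls between when the wine is racked to barrel (May 12, 2026) and when barrel aging ends (May 29, 2026).

The wine is racked to barrel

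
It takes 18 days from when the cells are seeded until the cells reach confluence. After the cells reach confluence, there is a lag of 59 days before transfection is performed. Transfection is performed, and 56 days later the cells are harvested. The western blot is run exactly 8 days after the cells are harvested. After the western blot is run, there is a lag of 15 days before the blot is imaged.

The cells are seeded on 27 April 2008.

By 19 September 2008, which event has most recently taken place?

The cells are seeded: Apr 27, 2008.
The cells reach confluence: Apr 27, 2008 + 18 days = May 15, 2008.
Transfection is performed: May 15, 2008 + 59 days = Jul 13, 2008.
The cells are harvested: Jul 13, 2008 + 56 days = Sep 7, 2008.
The western blot is run: Sep 7, 2008 + 8 days = Sep 15, 2008.
The blot is imaged: Sep 15, 2008 + 15 days = Sep 30, 2008.
Sep 19, 2008 falls between when the western blot is run (Sep 15, 2008) and when the blot is imaged (Sep 30, 2008).

The western blot is run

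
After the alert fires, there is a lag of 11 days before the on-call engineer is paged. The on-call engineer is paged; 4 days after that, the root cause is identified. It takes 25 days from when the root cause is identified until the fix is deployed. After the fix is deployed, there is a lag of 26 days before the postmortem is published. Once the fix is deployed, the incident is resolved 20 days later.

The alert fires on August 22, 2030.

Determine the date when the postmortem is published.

The alert fires: Aug 22, 2030.
The on-call engineer is paged: Aug 22, 2030 + 11 days = Sep 2, 2030.
The root cause is identified: Sep 2, 2030 + 4 days = Sep 6, 2030.
The fix is deployed: Sep 6, 2030 + 25 days = Oct 1, 2030.
The postmortem is published: Oct 1, 2030 + 26 days = Oct 27, 2030.

October 27, 2030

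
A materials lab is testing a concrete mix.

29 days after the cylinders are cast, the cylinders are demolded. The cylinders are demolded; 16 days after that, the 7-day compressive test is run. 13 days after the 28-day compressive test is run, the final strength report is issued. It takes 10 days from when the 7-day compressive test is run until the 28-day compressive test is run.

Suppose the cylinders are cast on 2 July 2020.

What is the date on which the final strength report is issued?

8 September 2020

The cylinders are cast: Jul 2, 2020.
The cylinders are demolded: Jul 2, 2020 + 29 days = Jul 31, 2020.
The 7-day compressive test is run: Jul 31, 2020 + 16 days = Aug 16, 2020.
The 28-day compressive test is run: Aug 16, 2020 + 10 days = Aug 26, 2020.
The final strength report is issued: Aug 26, 2020 + 13 days = Sep 8, 2020.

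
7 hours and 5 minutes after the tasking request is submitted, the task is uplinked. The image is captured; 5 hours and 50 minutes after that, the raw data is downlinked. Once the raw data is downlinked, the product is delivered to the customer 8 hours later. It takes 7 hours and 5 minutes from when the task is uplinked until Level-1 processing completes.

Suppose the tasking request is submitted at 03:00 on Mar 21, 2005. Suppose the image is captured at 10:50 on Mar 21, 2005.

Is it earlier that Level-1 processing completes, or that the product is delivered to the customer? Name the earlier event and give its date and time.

Level-1 processing completes — 17:10 on Mar 21, 2005

The tasking request is submitted: 03:00 Mar 21, 2005.
The task is uplinked: 03:00 Mar 21, 2005 + 7h05m = 10:05 Mar 21, 2005.
Level-1 processing completes: 10:05 Mar 21, 2005 + 7h05m = 17:10 Mar 21, 2005.
The image is captured: 10:50 Mar 21, 2005.
The raw data is downlinked: 10:50 Mar 21, 2005 + 5h50m = 16:40 Mar 21, 2005.
The product is delivered to the customer: 16:40 Mar 21, 2005 + 8h = 00:40 Mar 22, 2005.
Comparing: Level-1 processing completes at 17:10 Mar 21, 2005 vs the product is delivered to the customer at 00:40 Mar 22, 2005. Earlier: Level-1 processing completes.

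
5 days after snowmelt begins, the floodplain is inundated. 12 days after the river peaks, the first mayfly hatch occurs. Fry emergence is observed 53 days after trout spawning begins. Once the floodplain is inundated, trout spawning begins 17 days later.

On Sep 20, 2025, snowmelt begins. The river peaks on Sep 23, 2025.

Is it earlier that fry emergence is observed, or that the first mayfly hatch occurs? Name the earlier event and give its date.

Snowmelt begins: Sep 20, 2025.
The floodplain is inundated: Sep 20, 2025 + 5 days = Sep 25, 2025.
Trout spawning begins: Sep 25, 2025 + 17 days = Oct 12, 2025.
Fry emergence is observed: Oct 12, 2025 + 53 days = Dec 4, 2025.
The river peaks: Sep 23, 2025.
The first mayfly hatch occurs: Sep 23, 2025 + 12 days = Oct 5, 2025.
Comparing: fry emergence is observed on Dec 4, 2025 vs the first mayfly hatch occurs on Oct 5, 2025. Earlier: the first mayfly hatch occurs.

The first mayfly hatch occurs — Oct 5, 2025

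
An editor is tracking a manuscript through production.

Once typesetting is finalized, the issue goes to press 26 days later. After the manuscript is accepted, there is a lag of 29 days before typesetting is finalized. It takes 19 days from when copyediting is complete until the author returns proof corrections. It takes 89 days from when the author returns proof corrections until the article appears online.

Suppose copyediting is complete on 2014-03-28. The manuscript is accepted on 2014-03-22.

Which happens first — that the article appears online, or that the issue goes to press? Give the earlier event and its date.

Copyediting is complete: Mar 28, 2014.
The author returns proof corrections: Mar 28, 2014 + 19 days = Apr 16, 2014.
The article appears online: Apr 16, 2014 + 89 days = Jul 14, 2014.
The manuscript is accepted: Mar 22, 2014.
Typesetting is finalized: Mar 22, 2014 + 29 days = Apr 20, 2014.
The issue goes to press: Apr 20, 2014 + 26 days = May 16, 2014.
Comparing: the article appears online on Jul 14, 2014 vs the issue goes to press on May 16, 2014. Earlier: the issue goes to press.

The issue goes to press — 2014-05-16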